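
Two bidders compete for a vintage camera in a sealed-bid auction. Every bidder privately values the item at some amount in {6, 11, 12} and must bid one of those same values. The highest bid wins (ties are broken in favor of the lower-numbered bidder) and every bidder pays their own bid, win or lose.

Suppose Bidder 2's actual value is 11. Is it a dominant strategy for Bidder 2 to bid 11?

No

Consider the case where Bidder 1 bids 11.
Truthful bid 11: loses but pays 11, utility -11.
Bid 6 instead: loses but pays 6, utility -6.
Since -6 > -11, bidding 6 is strictly better here, so truthful bidding is not dominant.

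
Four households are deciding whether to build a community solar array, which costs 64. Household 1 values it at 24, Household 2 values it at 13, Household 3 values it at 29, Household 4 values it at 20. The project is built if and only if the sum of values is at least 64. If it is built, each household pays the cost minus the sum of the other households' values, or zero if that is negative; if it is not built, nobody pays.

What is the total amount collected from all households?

9

Total value 86 ≥ cost 64, so it is built.
Household 1: others sum to 62; max(0, 64 - 62) = 2.
Household 2: others sum to 73; max(0, 64 - 73) = 0.
Household 3: others sum to 57; max(0, 64 - 57) = 7.
Household 4: others sum to 66; max(0, 64 - 66) = 0.
Total collected = 2 + 0 + 7 + 0 = 9.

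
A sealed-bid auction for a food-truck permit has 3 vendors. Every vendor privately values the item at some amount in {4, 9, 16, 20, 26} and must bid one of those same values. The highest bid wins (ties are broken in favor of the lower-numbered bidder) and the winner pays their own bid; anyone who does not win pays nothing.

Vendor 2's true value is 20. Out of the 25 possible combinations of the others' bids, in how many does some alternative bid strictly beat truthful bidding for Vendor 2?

Others bid (4, 4): truth gives 0; bid 9 gives 11 > 0. Violating.
Others bid (4, 9): truth gives 0; bid 9 gives 11 > 0. Violating.
Others bid (4, 16): truth gives 0; bid 16 gives 4 > 0. Violating.
Others bid (9, 4): truth gives 0; bid 16 gives 4 > 0. Violating.
Others bid (4, 20): truth gives 0; no alternative beats it.
Others bid (4, 26): truth gives 0; no alternative beats it.
(Checking all 25 profiles: 6 have a profitable deviation, 19 do not.)

6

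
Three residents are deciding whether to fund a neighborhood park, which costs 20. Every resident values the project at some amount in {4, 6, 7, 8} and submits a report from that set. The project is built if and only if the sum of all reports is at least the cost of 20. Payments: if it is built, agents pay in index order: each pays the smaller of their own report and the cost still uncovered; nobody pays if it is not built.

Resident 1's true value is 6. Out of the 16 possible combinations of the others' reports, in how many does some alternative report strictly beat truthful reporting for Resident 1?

1

Others report (8, 8): truth gives 0; report 4 gives 2 > 0. Violating.
Others report (4, 4): truth gives 0; no alternative beats it.
Others report (4, 6): truth gives 0; no alternative beats it.
(Checking all 16 profiles: 1 has a profitable deviation, 15 do not.)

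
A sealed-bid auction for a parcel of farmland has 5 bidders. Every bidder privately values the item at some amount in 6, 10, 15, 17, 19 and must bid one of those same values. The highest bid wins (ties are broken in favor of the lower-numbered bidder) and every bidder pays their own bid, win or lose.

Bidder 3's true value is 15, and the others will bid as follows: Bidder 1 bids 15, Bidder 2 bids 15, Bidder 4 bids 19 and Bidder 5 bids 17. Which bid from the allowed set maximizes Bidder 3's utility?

Bid 6: loses but pays 6, utility -6.
Bid 10: loses but pays 10, utility -10.
Bid 15: loses but pays 15, utility -15.
Bid 17: loses but pays 17, utility -17.
Bid 19: wins, pays 19, utility 15 - 19 = -4.
The best choice is 19 with utility -4.

19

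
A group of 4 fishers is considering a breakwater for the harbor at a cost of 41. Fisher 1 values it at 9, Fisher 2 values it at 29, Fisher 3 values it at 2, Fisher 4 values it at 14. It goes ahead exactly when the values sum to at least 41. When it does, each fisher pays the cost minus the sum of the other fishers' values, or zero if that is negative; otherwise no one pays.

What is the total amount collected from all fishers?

17

Total value 54 ≥ cost 41, so it is built.
Fisher 1: others sum to 45; max(0, 41 - 45) = 0.
Fisher 2: others sum to 25; max(0, 41 - 25) = 16.
Fisher 3: others sum to 52; max(0, 41 - 52) = 0.
Fisher 4: others sum to 40; max(0, 41 - 40) = 1.
Total collected = 0 + 16 + 0 + 1 = 17.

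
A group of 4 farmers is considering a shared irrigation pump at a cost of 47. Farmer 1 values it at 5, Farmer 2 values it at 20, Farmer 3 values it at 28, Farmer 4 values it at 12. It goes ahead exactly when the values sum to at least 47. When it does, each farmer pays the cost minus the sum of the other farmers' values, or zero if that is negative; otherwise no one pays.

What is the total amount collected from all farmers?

Total value 65 ≥ cost 47, so it is built.
Farmer 1: others sum to 60; max(0, 47 - 60) = 0.
Farmer 2: others sum to 45; max(0, 47 - 45) = 2.
Farmer 3: others sum to 37; max(0, 47 - 37) = 10.
Farmer 4: others sum to 53; max(0, 47 - 53) = 0.
Total collected = 0 + 2 + 10 + 0 = 12.

12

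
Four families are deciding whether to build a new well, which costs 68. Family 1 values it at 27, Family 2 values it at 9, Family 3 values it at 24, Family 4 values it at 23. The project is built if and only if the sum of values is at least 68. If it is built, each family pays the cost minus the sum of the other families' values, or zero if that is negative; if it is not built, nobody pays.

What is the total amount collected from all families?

Total value 83 ≥ cost 68, so it is built.
Family 1: others sum to 56; max(0, 68 - 56) = 12.
Family 2: others sum to 74; max(0, 68 - 74) = 0.
Family 3: others sum to 59; max(0, 68 - 59) = 9.
Family 4: others sum to 60; max(0, 68 - 60) = 8.
Total collected = 12 + 0 + 9 + 8 = 29.

29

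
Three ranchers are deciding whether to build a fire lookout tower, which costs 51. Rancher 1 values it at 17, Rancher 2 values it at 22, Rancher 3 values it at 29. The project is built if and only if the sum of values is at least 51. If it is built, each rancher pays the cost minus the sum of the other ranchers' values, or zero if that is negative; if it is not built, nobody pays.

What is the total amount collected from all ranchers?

17

Total value 68 ≥ cost 51, so it is built.
Rancher 1: others sum to 51; max(0, 51 - 51) = 0.
Rancher 2: others sum to 46; max(0, 51 - 46) = 5.
Rancher 3: others sum to 39; max(0, 51 - 39) = 12.
Total collected = 0 + 5 + 12 = 17.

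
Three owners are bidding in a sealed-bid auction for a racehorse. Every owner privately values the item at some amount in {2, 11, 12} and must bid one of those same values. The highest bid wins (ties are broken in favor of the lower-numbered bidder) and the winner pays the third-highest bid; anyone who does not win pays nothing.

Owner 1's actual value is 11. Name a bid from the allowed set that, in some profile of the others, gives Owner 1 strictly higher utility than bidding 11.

Suppose Owner 2 bids 2 and Owner 3 bids 12.
Bid 11: loses, pays 0, utility 0.
Bid 12: wins, pays 2, utility 11 - 2 = 9.
So bidding 12 beats truth here (9 > 0).

12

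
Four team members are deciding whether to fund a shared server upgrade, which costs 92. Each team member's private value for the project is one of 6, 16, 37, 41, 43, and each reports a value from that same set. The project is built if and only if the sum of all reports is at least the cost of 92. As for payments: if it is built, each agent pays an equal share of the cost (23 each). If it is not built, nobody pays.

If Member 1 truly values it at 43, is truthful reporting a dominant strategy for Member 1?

Yes

Check each profile of the others' reports and compare truth against every alternative report.
Others report (6, 6, 37): truth gives 20, best alternative gives 0.
Others report (6, 37, 6): truth gives 20, best alternative gives 0.
Others report (37, 6, 6): truth gives 20, best alternative gives 0.
Others report (6, 6, 41): truth gives 20, best alternative gives 20.
Others report (6, 6, 43): truth gives 20, best alternative gives 20.
Others report (6, 16, 37): truth gives 20, best alternative gives 20.
(Remaining 119 profiles checked similarly; truth is weakly best in each.)
In every case the truthful report is at least as good as any alternative, so it is a dominant strategy.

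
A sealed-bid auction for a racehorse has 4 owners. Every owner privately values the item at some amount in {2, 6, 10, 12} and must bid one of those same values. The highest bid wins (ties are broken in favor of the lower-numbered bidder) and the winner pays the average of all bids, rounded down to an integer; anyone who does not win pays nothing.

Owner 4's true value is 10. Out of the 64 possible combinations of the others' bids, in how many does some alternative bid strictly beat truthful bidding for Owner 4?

Others bid (2, 2, 2): truth gives 6; bid 6 gives 7 > 6. Violating.
Others bid (2, 2, 10): truth gives 0; bid 12 gives 4 > 0. Violating.
Others bid (2, 6, 10): truth gives 0; bid 12 gives 3 > 0. Violating.
Others bid (2, 10, 2): truth gives 0; bid 12 gives 4 > 0. Violating.
Others bid (2, 2, 6): truth gives 5; no alternative beats it.
Others bid (2, 2, 12): truth gives 0; no alternative beats it.
(Checking all 64 profiles: 19 have a profitable deviation, 45 do not.)

19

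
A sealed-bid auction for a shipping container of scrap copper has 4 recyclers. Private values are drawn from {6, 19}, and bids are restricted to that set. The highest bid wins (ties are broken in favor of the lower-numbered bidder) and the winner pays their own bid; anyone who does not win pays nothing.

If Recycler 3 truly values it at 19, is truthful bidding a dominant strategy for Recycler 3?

Yes

Check each profile of the others' bids and compare truth against every alternative bid.
Others bid (6, 6, 6): truth gives 0, best alternative gives 0.
Others bid (6, 6, 19): truth gives 0, best alternative gives 0.
Others bid (6, 19, 6): truth gives 0, best alternative gives 0.
Others bid (6, 19, 19): truth gives 0, best alternative gives 0.
Others bid (19, 6, 6): truth gives 0, best alternative gives 0.
Others bid (19, 6, 19): truth gives 0, best alternative gives 0.
(Remaining 2 profiles checked similarly; truth is weakly best in each.)
In every case the truthful bid is at least as good as any alternative, so it is a dominant strategy.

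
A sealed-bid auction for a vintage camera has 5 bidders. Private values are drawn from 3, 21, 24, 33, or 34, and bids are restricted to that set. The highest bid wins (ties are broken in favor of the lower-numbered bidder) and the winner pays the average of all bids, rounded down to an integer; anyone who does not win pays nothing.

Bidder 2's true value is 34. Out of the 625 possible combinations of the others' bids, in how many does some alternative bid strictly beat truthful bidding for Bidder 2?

85

Others bid (3, 3, 3, 3): truth gives 25; bid 21 gives 28 > 25. Violating.
Others bid (3, 3, 3, 21): truth gives 22; bid 21 gives 24 > 22. Violating.
Others bid (3, 3, 3, 24): truth gives 21; bid 24 gives 23 > 21. Violating.
Others bid (3, 3, 21, 3): truth gives 22; bid 21 gives 24 > 22. Violating.
Others bid (3, 3, 3, 33): truth gives 19; no alternative beats it.
Others bid (3, 3, 3, 34): truth gives 19; no alternative beats it.
(Checking all 625 profiles: 85 have a profitable deviation, 540 do not.)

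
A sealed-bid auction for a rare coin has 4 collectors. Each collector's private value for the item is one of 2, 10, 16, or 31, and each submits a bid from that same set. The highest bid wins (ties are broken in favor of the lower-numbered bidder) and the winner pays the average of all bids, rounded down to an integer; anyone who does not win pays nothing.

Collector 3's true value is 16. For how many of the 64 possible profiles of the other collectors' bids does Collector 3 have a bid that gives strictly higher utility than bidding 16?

Others bid (2, 2, 2): truth gives 11; bid 10 gives 12 > 11. Violating.
Others bid (2, 2, 10): truth gives 9; bid 10 gives 10 > 9. Violating.
Others bid (2, 16, 2): truth gives 0; bid 31 gives 4 > 0. Violating.
Others bid (2, 16, 10): truth gives 0; bid 31 gives 2 > 0. Violating.
Others bid (2, 2, 16): truth gives 7; no alternative beats it.
Others bid (2, 2, 31): truth gives 0; no alternative beats it.
(Checking all 64 profiles: 8 have a profitable deviation, 56 do not.)

8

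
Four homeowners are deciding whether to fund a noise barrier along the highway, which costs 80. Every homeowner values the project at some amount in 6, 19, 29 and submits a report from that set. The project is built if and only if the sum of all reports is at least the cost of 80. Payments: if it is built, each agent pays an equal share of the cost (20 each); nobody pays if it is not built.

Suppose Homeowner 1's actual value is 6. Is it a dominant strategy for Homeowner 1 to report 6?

Check each profile of the others' reports and compare truth against every alternative report.
Others report (6, 29, 29): truth gives 0, best alternative gives -14.
Others report (19, 19, 29): truth gives 0, best alternative gives -14.
Others report (19, 29, 19): truth gives 0, best alternative gives -14.
Others report (29, 6, 29): truth gives 0, best alternative gives -14.
Others report (29, 19, 19): truth gives 0, best alternative gives -14.
Others report (29, 29, 6): truth gives 0, best alternative gives -14.
(Remaining 21 profiles checked similarly; truth is weakly best in each.)
In every case the truthful report is at least as good as any alternative, so it is a dominant strategy.

Yes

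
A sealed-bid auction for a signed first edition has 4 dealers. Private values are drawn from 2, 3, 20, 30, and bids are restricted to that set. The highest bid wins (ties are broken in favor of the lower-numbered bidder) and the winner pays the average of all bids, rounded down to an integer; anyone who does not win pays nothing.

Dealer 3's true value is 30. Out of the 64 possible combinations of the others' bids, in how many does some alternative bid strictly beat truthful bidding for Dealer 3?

12

Others bid (2, 2, 2): truth gives 21; bid 3 gives 28 > 21. Violating.
Others bid (2, 2, 3): truth gives 21; bid 3 gives 28 > 21. Violating.
Others bid (2, 2, 20): truth gives 17; bid 20 gives 19 > 17. Violating.
Others bid (2, 3, 2): truth gives 21; bid 20 gives 24 > 21. Violating.
Others bid (2, 2, 30): truth gives 14; no alternative beats it.
Others bid (2, 3, 30): truth gives 14; no alternative beats it.
(Checking all 64 profiles: 12 have a profitable deviation, 52 do not.)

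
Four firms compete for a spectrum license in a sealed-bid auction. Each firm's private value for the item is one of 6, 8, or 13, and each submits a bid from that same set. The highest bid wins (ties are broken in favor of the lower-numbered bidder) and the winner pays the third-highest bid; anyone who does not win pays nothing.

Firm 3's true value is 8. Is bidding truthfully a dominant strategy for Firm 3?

Consider the case where Firm 1 bids 6, Firm 2 bids 6 and Firm 4 bids 13.
Truthful bid 8: loses, pays 0, utility 0.
Bid 13 instead: wins, pays 6, utility 8 - 6 = 2.
Since 2 > 0, bidding 13 is strictly better here, so truthful bidding is not dominant.

No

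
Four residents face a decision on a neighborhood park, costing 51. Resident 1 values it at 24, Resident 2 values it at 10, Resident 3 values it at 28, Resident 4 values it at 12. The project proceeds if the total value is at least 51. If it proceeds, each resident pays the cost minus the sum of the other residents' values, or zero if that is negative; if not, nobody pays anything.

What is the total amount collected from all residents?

6

Total value 74 ≥ cost 51, so it is built.
Resident 1: others sum to 50; max(0, 51 - 50) = 1.
Resident 2: others sum to 64; max(0, 51 - 64) = 0.
Resident 3: others sum to 46; max(0, 51 - 46) = 5.
Resident 4: others sum to 62; max(0, 51 - 62) = 0.
Total collected = 1 + 0 + 5 + 0 = 6.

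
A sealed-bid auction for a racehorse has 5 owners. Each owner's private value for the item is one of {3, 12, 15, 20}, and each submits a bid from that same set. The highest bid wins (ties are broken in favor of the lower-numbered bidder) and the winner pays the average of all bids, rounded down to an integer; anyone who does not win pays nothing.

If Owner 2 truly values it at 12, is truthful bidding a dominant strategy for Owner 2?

Consider the case where Owner 1 bids 3, Owner 3 bids 3, Owner 4 bids 3 and Owner 5 bids 15.
Truthful bid 12: loses, pays 0, utility 0.
Bid 15 instead: wins, pays 7, utility 12 - 7 = 5.
Since 5 > 0, bidding 15 is strictly better here, so truthful bidding is not dominant.

No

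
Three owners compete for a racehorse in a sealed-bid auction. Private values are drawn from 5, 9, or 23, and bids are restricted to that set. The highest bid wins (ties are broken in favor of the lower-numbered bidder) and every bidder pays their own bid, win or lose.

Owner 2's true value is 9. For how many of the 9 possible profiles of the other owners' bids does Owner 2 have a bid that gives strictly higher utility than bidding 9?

Others bid (5, 23): truth gives -9; bid 5 gives -5 > -9. Violating.
Others bid (9, 5): truth gives -9; bid 5 gives -5 > -9. Violating.
Others bid (9, 9): truth gives -9; bid 5 gives -5 > -9. Violating.
Others bid (9, 23): truth gives -9; bid 5 gives -5 > -9. Violating.
Others bid (5, 5): truth gives 0; no alternative beats it.
Others bid (5, 9): truth gives 0; no alternative beats it.
(Checking all 9 profiles: 7 have a profitable deviation, 2 do not.)

7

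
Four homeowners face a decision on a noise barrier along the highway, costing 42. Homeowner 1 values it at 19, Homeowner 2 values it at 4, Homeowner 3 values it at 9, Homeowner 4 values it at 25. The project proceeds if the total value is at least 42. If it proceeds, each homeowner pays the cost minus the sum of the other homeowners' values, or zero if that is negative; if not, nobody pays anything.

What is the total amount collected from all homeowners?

14

Total value 57 ≥ cost 42, so it is built.
Homeowner 1: others sum to 38; max(0, 42 - 38) = 4.
Homeowner 2: others sum to 53; max(0, 42 - 53) = 0.
Homeowner 3: others sum to 48; max(0, 42 - 48) = 0.
Homeowner 4: others sum to 32; max(0, 42 - 32) = 10.
Total collected = 4 + 0 + 0 + 10 = 14.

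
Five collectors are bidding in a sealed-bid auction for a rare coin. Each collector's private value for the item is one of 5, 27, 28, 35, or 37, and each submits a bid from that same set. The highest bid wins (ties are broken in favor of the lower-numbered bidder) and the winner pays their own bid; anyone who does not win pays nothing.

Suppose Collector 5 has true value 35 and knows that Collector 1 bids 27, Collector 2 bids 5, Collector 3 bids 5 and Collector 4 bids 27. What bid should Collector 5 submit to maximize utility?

Bid 5: loses, pays 0, utility 0.
Bid 27: loses, pays 0, utility 0.
Bid 28: wins, pays 28, utility 35 - 28 = 7.
Bid 35: wins, pays 35, utility 35 - 35 = 0.
Bid 37: wins, pays 37, utility 35 - 37 = -2.
The best choice is 28 with utility 7.

28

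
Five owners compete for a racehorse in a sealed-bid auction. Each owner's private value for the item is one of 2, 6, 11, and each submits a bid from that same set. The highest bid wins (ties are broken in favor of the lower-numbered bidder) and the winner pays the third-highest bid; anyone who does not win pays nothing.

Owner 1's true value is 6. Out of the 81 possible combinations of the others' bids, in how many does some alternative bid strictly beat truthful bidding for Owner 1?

Others bid (2, 2, 2, 11): truth gives 0; bid 11 gives 4 > 0. Violating.
Others bid (2, 2, 11, 2): truth gives 0; bid 11 gives 4 > 0. Violating.
Others bid (2, 11, 2, 2): truth gives 0; bid 11 gives 4 > 0. Violating.
Others bid (11, 2, 2, 2): truth gives 0; bid 11 gives 4 > 0. Violating.
Others bid (2, 2, 2, 2): truth gives 4; no alternative beats it.
Others bid (2, 2, 2, 6): truth gives 4; no alternative beats it.
(Checking all 81 profiles: 4 have a profitable deviation, 77 do not.)

4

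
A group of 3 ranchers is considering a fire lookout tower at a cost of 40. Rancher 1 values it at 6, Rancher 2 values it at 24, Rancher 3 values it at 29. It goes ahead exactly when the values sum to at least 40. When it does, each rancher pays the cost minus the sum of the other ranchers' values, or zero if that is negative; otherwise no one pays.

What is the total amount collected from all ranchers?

15

Total value 59 ≥ cost 40, so it is built.
Rancher 1: others sum to 53; max(0, 40 - 53) = 0.
Rancher 2: others sum to 35; max(0, 40 - 35) = 5.
Rancher 3: others sum to 30; max(0, 40 - 30) = 10.
Total collected = 0 + 5 + 10 = 15.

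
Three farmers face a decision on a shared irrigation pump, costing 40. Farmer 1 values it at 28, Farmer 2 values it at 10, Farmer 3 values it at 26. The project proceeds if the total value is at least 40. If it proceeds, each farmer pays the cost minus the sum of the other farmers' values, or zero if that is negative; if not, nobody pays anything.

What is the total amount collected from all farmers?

6

Total value 64 ≥ cost 40, so it is built.
Farmer 1: others sum to 36; max(0, 40 - 36) = 4.
Farmer 2: others sum to 54; max(0, 40 - 54) = 0.
Farmer 3: others sum to 38; max(0, 40 - 38) = 2.
Total collected = 4 + 0 + 2 = 6.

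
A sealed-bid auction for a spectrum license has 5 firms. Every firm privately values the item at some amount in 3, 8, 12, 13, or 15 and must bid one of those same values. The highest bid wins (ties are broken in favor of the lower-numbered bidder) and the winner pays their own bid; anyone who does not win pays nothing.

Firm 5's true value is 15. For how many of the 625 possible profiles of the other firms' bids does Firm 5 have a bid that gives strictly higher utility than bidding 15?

81

Others bid (3, 3, 3, 3): truth gives 0; bid 8 gives 7 > 0. Violating.
Others bid (3, 3, 3, 8): truth gives 0; bid 12 gives 3 > 0. Violating.
Others bid (3, 3, 3, 12): truth gives 0; bid 13 gives 2 > 0. Violating.
Others bid (3, 3, 8, 3): truth gives 0; bid 12 gives 3 > 0. Violating.
Others bid (3, 3, 3, 13): truth gives 0; no alternative beats it.
Others bid (3, 3, 3, 15): truth gives 0; no alternative beats it.
(Checking all 625 profiles: 81 have a profitable deviation, 544 do not.)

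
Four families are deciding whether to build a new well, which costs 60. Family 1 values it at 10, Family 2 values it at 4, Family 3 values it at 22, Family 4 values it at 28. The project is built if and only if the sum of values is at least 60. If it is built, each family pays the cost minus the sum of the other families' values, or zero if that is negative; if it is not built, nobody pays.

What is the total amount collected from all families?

Total value 64 ≥ cost 60, so it is built.
Family 1: others sum to 54; max(0, 60 - 54) = 6.
Family 2: others sum to 60; max(0, 60 - 60) = 0.
Family 3: others sum to 42; max(0, 60 - 42) = 18.
Family 4: others sum to 36; max(0, 60 - 36) = 24.
Total collected = 6 + 0 + 18 + 24 = 48.

48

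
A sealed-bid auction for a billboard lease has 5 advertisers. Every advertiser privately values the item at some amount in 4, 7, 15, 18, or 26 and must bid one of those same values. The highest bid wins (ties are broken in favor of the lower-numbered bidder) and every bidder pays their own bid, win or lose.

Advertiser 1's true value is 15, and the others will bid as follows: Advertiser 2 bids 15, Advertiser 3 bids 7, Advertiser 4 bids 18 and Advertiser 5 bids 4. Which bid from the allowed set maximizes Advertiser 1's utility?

Bid 4: loses but pays 4, utility -4.
Bid 7: loses but pays 7, utility -7.
Bid 15: loses but pays 15, utility -15.
Bid 18: wins, pays 18, utility 15 - 18 = -3.
Bid 26: wins, pays 26, utility 15 - 26 = -11.
The best choice is 18 with utility -3.

18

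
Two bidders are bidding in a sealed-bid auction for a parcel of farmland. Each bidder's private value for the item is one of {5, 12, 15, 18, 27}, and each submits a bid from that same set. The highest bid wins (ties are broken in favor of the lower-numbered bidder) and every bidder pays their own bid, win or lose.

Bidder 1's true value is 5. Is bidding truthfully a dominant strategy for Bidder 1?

Yes

Check each profile of the others' bids and compare truth against every alternative bid.
Others bid (5): truth gives 0, best alternative gives -7.
Others bid (18): truth gives -5, best alternative gives -12.
Others bid (27): truth gives -5, best alternative gives -12.
Others bid (15): truth gives -5, best alternative gives -10.
Others bid (12): truth gives -5, best alternative gives -7.
In every case the truthful bid is at least as good as any alternative, so it is a dominant strategy.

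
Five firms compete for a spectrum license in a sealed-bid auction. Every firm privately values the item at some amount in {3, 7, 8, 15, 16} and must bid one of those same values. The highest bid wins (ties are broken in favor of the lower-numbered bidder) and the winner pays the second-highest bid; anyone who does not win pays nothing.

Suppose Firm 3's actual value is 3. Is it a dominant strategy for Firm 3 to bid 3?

Check each profile of the others' bids and compare truth against every alternative bid.
Others bid (3, 3, 3, 7): truth gives 0, best alternative gives -4.
Others bid (3, 3, 7, 3): truth gives 0, best alternative gives -4.
Others bid (3, 3, 7, 7): truth gives 0, best alternative gives -4.
Others bid (3, 3, 3, 3): truth gives 0, best alternative gives 0.
Others bid (3, 3, 3, 8): truth gives 0, best alternative gives 0.
Others bid (3, 3, 3, 15): truth gives 0, best alternative gives 0.
(Remaining 619 profiles checked similarly; truth is weakly best in each.)
In every case the truthful bid is at least as good as any alternative, so it is a dominant strategy.

Yes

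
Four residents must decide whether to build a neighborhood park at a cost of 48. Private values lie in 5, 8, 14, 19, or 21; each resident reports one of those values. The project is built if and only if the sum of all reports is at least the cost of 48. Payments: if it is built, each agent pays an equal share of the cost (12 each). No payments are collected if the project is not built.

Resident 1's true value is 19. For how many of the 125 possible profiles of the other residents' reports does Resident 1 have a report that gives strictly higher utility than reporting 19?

Others report (5, 8, 14): truth gives 0; report 21 gives 7 > 0. Violating.
Others report (5, 14, 8): truth gives 0; report 21 gives 7 > 0. Violating.
Others report (8, 5, 14): truth gives 0; report 21 gives 7 > 0. Violating.
Others report (8, 14, 5): truth gives 0; report 21 gives 7 > 0. Violating.
Others report (5, 5, 5): truth gives 0; no alternative beats it.
Others report (5, 5, 8): truth gives 0; no alternative beats it.
(Checking all 125 profiles: 6 have a profitable deviation, 119 do not.)

6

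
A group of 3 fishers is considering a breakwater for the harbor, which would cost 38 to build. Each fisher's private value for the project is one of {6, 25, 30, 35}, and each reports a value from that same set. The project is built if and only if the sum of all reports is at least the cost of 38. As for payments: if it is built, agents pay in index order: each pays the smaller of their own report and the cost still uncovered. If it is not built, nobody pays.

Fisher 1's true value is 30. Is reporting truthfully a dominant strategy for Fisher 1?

No

Consider the case where Fisher 2 reports 6 and Fisher 3 reports 25.
Truthful report 30: project built, pays 30, utility 30 - 30 = 0.
Report 25 instead: project built, pays 25, utility 30 - 25 = 5.
Since 5 > 0, reporting 25 is strictly better here, so truthful reporting is not dominant.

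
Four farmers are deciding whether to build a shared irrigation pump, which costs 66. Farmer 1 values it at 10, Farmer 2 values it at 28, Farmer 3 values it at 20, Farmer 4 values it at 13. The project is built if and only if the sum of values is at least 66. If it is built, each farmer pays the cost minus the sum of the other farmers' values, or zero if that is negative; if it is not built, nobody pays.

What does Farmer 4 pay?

Total value 71 ≥ cost 66, so the project is built.
The other farmers' values sum to 58.
Cost minus that sum is 66 - 58 = 8.

8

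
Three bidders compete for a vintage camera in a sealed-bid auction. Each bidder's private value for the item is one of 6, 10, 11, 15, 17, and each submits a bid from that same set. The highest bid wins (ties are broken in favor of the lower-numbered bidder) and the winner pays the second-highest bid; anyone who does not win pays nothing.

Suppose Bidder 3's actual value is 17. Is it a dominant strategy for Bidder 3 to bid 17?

Yes

Check each profile of the others' bids and compare truth against every alternative bid.
Others bid (6, 15): truth gives 2, best alternative gives 0.
Others bid (10, 15): truth gives 2, best alternative gives 0.
Others bid (11, 15): truth gives 2, best alternative gives 0.
Others bid (15, 6): truth gives 2, best alternative gives 0.
Others bid (15, 10): truth gives 2, best alternative gives 0.
Others bid (15, 11): truth gives 2, best alternative gives 0.
(Remaining 19 profiles checked similarly; truth is weakly best in each.)
In every case the truthful bid is at least as good as any alternative, so it is a dominant strategy.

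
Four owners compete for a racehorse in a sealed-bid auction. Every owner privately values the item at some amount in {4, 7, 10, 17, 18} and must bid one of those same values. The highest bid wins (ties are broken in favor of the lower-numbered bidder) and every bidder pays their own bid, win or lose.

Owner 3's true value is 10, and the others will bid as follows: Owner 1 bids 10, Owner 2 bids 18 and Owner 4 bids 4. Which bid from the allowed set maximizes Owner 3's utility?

4

Bid 4: loses but pays 4, utility -4.
Bid 7: loses but pays 7, utility -7.
Bid 10: loses but pays 10, utility -10.
Bid 17: loses but pays 17, utility -17.
Bid 18: loses but pays 18, utility -18.
The best choice is 4 with utility -4.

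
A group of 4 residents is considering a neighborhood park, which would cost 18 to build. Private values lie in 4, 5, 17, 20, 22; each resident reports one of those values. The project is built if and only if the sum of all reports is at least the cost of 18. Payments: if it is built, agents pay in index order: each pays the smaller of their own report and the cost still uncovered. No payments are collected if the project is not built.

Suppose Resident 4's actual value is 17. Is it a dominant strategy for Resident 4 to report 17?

Yes

Check each profile of the others' reports and compare truth against every alternative report.
Others report (4, 4, 17): truth gives 17, best alternative gives 17.
Others report (4, 4, 20): truth gives 17, best alternative gives 17.
Others report (4, 4, 22): truth gives 17, best alternative gives 17.
Others report (4, 5, 17): truth gives 17, best alternative gives 17.
Others report (4, 5, 20): truth gives 17, best alternative gives 17.
Others report (4, 5, 22): truth gives 17, best alternative gives 17.
(Remaining 119 profiles checked similarly; truth is weakly best in each.)
In every case the truthful report is at least as good as any alternative, so it is a dominant strategy.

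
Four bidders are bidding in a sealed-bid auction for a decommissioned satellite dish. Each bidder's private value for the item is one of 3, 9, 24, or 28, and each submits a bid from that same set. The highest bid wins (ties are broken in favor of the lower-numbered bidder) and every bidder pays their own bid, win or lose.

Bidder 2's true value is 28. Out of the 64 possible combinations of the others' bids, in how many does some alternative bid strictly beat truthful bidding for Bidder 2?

Others bid (3, 3, 3): truth gives 0; bid 9 gives 19 > 0. Violating.
Others bid (3, 3, 9): truth gives 0; bid 9 gives 19 > 0. Violating.
Others bid (3, 3, 24): truth gives 0; bid 24 gives 4 > 0. Violating.
Others bid (3, 9, 3): truth gives 0; bid 9 gives 19 > 0. Violating.
Others bid (3, 3, 28): truth gives 0; no alternative beats it.
Others bid (3, 9, 28): truth gives 0; no alternative beats it.
(Checking all 64 profiles: 34 have a profitable deviation, 30 do not.)

34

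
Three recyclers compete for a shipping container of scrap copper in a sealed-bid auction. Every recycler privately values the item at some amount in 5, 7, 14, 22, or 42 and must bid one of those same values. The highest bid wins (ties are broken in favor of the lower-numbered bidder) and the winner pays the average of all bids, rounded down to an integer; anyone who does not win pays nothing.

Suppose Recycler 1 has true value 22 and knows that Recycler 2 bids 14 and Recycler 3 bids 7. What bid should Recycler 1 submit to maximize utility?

Bid 5: loses, pays 0, utility 0.
Bid 7: loses, pays 0, utility 0.
Bid 14: wins, pays 11, utility 22 - 11 = 11.
Bid 22: wins, pays 14, utility 22 - 14 = 8.
Bid 42: wins, pays 21, utility 22 - 21 = 1.
The best choice is 14 with utility 11.

14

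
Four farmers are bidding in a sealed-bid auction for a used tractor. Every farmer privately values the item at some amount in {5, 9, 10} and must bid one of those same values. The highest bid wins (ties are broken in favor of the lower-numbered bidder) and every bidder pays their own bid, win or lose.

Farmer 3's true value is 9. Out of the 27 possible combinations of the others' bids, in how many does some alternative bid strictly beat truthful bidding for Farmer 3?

Others bid (5, 5, 10): truth gives -9; bid 10 gives -1 > -9. Violating.
Others bid (5, 9, 5): truth gives -9; bid 10 gives -1 > -9. Violating.
Others bid (5, 9, 9): truth gives -9; bid 10 gives -1 > -9. Violating.
Others bid (5, 9, 10): truth gives -9; bid 10 gives -1 > -9. Violating.
Others bid (5, 5, 5): truth gives 0; no alternative beats it.
Others bid (5, 5, 9): truth gives 0; no alternative beats it.
(Checking all 27 profiles: 25 have a profitable deviation, 2 do not.)

25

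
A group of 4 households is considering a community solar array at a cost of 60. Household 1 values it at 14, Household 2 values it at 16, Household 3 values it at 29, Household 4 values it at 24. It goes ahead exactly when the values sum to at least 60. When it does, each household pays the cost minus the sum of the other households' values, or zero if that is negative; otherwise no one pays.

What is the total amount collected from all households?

Total value 83 ≥ cost 60, so it is built.
Household 1: others sum to 69; max(0, 60 - 69) = 0.
Household 2: others sum to 67; max(0, 60 - 67) = 0.
Household 3: others sum to 54; max(0, 60 - 54) = 6.
Household 4: others sum to 59; max(0, 60 - 59) = 1.
Total collected = 0 + 0 + 6 + 1 = 7.

7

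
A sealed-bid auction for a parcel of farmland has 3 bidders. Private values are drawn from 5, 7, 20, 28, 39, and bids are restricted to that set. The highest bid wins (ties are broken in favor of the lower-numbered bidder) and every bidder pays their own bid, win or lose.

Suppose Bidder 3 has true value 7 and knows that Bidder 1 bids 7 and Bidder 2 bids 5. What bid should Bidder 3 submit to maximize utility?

5

Bid 5: loses but pays 5, utility -5.
Bid 7: loses but pays 7, utility -7.
Bid 20: wins, pays 20, utility 7 - 20 = -13.
Bid 28: wins, pays 28, utility 7 - 28 = -21.
Bid 39: wins, pays 39, utility 7 - 39 = -32.
The best choice is 5 with utility -5.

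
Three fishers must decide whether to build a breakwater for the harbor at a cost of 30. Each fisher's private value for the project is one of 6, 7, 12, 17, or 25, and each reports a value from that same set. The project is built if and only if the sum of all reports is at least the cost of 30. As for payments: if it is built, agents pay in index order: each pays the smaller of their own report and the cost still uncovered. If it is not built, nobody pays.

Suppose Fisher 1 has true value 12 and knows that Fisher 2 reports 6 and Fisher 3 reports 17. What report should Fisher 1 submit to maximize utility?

7

Report 6: project not built, utility 0.
Report 7: project built, pays 7, utility 12 - 7 = 5.
Report 12: project built, pays 12, utility 12 - 12 = 0.
Report 17: project built, pays 17, utility 12 - 17 = -5.
Report 25: project built, pays 25, utility 12 - 25 = -13.
The best choice is 7 with utility 5.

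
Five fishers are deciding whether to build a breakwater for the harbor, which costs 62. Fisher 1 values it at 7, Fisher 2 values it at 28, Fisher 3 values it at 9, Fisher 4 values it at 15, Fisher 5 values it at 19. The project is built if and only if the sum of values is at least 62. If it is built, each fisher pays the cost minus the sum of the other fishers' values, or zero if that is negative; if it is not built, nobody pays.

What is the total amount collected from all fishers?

15

Total value 78 ≥ cost 62, so it is built.
Fisher 1: others sum to 71; max(0, 62 - 71) = 0.
Fisher 2: others sum to 50; max(0, 62 - 50) = 12.
Fisher 3: others sum to 69; max(0, 62 - 69) = 0.
Fisher 4: others sum to 63; max(0, 62 - 63) = 0.
Fisher 5: others sum to 59; max(0, 62 - 59) = 3.
Total collected = 0 + 12 + 0 + 0 + 3 = 15.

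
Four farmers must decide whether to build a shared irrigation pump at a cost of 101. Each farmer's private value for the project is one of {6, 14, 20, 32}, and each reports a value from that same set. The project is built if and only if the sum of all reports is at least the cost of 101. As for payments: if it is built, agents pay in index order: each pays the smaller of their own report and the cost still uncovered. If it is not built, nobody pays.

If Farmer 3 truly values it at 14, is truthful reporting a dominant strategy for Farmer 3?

No

Consider the case where Farmer 1 reports 32, Farmer 2 reports 32 and Farmer 4 reports 32.
Truthful report 14: project built, pays 14, utility 14 - 14 = 0.
Report 6 instead: project built, pays 6, utility 14 - 6 = 8.
Since 8 > 0, reporting 6 is strictly better here, so truthful reporting is not dominant.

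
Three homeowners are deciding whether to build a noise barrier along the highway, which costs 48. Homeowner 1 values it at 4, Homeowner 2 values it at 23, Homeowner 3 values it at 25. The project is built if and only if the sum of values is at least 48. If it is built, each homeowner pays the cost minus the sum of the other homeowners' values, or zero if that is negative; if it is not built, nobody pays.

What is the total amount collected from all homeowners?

40

Total value 52 ≥ cost 48, so it is built.
Homeowner 1: others sum to 48; max(0, 48 - 48) = 0.
Homeowner 2: others sum to 29; max(0, 48 - 29) = 19.
Homeowner 3: others sum to 27; max(0, 48 - 27) = 21.
Total collected = 0 + 19 + 21 = 40.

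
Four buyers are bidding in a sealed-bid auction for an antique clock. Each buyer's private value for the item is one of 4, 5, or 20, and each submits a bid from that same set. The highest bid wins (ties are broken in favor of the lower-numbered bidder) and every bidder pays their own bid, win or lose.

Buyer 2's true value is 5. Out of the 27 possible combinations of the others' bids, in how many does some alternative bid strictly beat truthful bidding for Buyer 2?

23

Others bid (4, 4, 20): truth gives -5; bid 4 gives -4 > -5. Violating.
Others bid (4, 5, 20): truth gives -5; bid 4 gives -4 > -5. Violating.
Others bid (4, 20, 4): truth gives -5; bid 4 gives -4 > -5. Violating.
Others bid (4, 20, 5): truth gives -5; bid 4 gives -4 > -5. Violating.
Others bid (4, 4, 4): truth gives 0; no alternative beats it.
Others bid (4, 4, 5): truth gives 0; no alternative beats it.
(Checking all 27 profiles: 23 have a profitable deviation, 4 do not.)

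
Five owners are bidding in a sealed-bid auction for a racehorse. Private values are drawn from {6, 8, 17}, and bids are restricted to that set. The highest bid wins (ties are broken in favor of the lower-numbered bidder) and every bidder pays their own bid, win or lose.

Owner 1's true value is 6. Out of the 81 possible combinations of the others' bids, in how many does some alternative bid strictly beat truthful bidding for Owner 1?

Others bid (6, 6, 6, 8): truth gives -6; bid 8 gives -2 > -6. Violating.
Others bid (6, 6, 8, 6): truth gives -6; bid 8 gives -2 > -6. Violating.
Others bid (6, 6, 8, 8): truth gives -6; bid 8 gives -2 > -6. Violating.
Others bid (6, 8, 6, 6): truth gives -6; bid 8 gives -2 > -6. Violating.
Others bid (6, 6, 6, 6): truth gives 0; no alternative beats it.
Others bid (6, 6, 6, 17): truth gives -6; no alternative beats it.
(Checking all 81 profiles: 15 have a profitable deviation, 66 do not.)

15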